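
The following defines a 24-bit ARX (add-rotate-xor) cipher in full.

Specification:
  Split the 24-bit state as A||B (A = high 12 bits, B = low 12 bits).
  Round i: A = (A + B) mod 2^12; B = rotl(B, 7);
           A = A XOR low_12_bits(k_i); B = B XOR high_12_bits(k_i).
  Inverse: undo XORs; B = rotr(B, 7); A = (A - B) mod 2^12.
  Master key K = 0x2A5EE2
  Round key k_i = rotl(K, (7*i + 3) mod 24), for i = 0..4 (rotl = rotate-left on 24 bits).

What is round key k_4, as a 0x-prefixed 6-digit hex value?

K = 0x2A5EE2
k_0 = rotl(K, (7*0+3) mod 24) = rotl(K, 3) = 0x52F711
k_1 = rotl(K, (7*1+3) mod 24) = rotl(K, 10) = 0x7B88A9
k_2 = rotl(K, (7*2+3) mod 24) = rotl(K, 17) = 0xC454BD
k_3 = rotl(K, (7*3+3) mod 24) = rotl(K, 0) = 0x2A5EE2
k_4 = rotl(K, (7*4+3) mod 24) = rotl(K, 7) = 0x2F7115

0x2F7115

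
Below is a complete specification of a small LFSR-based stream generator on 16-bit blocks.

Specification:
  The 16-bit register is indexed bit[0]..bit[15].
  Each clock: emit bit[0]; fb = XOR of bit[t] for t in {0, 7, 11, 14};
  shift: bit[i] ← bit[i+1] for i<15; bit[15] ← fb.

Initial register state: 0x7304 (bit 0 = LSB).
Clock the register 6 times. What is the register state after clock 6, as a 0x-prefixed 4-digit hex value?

reg_0 = 0x7304
clock 1: out=0, reg = 0xB982
clock 2: out=0, reg = 0x5CC1
clock 3: out=1, reg = 0x2E60
clock 4: out=0, reg = 0x9730
clock 5: out=0, reg = 0x4B98
clock 6: out=0, reg = 0xA5CC

0xA5CC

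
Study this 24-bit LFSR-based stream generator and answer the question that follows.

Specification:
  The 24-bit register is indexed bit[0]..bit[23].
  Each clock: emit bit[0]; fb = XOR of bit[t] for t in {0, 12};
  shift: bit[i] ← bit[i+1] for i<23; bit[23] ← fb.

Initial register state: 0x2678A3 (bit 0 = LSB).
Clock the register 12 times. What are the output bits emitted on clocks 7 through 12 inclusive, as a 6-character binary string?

010001

reg_0 = 0x2678A3
clock 1: out=1, reg = 0x133C51
clock 2: out=1, reg = 0x099E28
clock 3: out=0, reg = 0x84CF14
clock 4: out=0, reg = 0x42678A
clock 5: out=0, reg = 0x2133C5
clock 6: out=1, reg = 0x1099E2
clock 7: out=0, reg = 0x884CF1
clock 8: out=1, reg = 0xC42678
clock 9: out=0, reg = 0x62133C
clock 10: out=0, reg = 0xB1099E
clock 11: out=0, reg = 0x5884CF
clock 12: out=1, reg = 0xAC4267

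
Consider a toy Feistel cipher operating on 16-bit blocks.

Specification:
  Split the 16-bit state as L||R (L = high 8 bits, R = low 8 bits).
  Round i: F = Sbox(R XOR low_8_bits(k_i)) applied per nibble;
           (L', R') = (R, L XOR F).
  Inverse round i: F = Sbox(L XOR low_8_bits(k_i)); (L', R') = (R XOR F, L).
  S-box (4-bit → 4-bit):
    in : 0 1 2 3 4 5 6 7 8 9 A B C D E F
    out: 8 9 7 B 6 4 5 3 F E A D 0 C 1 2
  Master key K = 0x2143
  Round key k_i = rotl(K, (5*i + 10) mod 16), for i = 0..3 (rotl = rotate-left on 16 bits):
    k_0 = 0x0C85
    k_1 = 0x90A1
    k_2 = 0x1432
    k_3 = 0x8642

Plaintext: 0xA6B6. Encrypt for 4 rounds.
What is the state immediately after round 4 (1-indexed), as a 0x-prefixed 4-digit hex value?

0x5BF8

s_0 = plaintext = 0xA6B6
s_1 = Round(s_0, k_0) = 0xB61D
s_2 = Round(s_1, k_1) = 0x1D66
s_3 = Round(s_2, k_2) = 0x665B
s_4 = Round(s_3, k_3) = 0x5BF8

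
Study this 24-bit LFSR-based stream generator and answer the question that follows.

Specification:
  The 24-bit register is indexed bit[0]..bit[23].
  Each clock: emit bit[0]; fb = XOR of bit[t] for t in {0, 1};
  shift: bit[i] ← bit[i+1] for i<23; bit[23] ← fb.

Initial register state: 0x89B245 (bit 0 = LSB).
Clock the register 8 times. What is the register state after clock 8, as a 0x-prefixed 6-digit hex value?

reg_0 = 0x89B245
clock 1: out=1, reg = 0xC4D922
clock 2: out=0, reg = 0xE26C91
clock 3: out=1, reg = 0xF13648
clock 4: out=0, reg = 0x789B24
clock 5: out=0, reg = 0x3C4D92
clock 6: out=0, reg = 0x9E26C9
clock 7: out=1, reg = 0xCF1364
clock 8: out=0, reg = 0x6789B2

0x6789B2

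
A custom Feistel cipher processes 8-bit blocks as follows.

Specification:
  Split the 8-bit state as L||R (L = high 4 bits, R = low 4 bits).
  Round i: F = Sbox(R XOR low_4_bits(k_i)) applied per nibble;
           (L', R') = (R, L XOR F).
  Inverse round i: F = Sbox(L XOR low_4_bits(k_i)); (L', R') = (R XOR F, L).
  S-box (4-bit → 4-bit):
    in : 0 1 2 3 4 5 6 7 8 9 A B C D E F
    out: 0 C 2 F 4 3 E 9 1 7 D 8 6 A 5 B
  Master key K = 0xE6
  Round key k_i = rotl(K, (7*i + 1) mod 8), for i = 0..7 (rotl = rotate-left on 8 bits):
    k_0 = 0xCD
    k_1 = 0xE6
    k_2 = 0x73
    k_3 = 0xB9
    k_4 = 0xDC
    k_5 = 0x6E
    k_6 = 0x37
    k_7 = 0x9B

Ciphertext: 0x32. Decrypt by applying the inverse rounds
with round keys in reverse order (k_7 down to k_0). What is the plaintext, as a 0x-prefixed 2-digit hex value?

0x61

s_0 = ciphertext = 0x32
s_1 = InvRound(s_0, k_7) = 0x33
s_2 = InvRound(s_1, k_6) = 0x73
s_3 = InvRound(s_2, k_5) = 0x47
s_4 = InvRound(s_3, k_4) = 0x64
s_5 = InvRound(s_4, k_3) = 0xF6
s_6 = InvRound(s_5, k_2) = 0x0F
s_7 = InvRound(s_6, k_1) = 0x10
s_8 = InvRound(s_7, k_0) = 0x61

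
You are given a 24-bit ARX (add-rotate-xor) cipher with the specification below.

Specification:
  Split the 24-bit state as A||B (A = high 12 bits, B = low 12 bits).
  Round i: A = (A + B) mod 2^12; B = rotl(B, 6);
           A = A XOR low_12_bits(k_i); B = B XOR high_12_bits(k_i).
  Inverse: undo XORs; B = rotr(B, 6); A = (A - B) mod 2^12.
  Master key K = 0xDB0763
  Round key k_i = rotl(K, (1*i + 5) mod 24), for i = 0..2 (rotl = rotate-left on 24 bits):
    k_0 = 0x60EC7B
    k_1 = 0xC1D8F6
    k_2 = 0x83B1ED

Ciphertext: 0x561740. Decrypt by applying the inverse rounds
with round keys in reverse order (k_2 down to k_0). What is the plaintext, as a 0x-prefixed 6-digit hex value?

0x79D178

s_0 = ciphertext = 0x561740
s_1 = InvRound(s_0, k_2) = 0x58FEFD
s_2 = InvRound(s_1, k_1) = 0x56E80B
s_3 = InvRound(s_2, k_0) = 0x79D178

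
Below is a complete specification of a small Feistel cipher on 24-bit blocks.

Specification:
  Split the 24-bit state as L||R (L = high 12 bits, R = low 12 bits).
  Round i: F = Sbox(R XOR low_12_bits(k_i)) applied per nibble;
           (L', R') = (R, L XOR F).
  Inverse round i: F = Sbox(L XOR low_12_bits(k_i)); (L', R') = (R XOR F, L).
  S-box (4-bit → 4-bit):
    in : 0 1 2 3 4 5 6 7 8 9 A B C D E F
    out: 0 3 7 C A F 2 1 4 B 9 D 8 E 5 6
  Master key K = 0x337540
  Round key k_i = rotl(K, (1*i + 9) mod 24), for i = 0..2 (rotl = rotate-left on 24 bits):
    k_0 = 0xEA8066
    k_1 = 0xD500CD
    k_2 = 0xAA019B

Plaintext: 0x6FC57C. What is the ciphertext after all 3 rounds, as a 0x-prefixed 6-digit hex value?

0xE78F99

s_0 = plaintext = 0x6FC57C
s_1 = Round(s_0, k_0) = 0x57C9C5
s_2 = Round(s_1, k_1) = 0x9C5E78
s_3 = Round(s_2, k_2) = 0xE78F99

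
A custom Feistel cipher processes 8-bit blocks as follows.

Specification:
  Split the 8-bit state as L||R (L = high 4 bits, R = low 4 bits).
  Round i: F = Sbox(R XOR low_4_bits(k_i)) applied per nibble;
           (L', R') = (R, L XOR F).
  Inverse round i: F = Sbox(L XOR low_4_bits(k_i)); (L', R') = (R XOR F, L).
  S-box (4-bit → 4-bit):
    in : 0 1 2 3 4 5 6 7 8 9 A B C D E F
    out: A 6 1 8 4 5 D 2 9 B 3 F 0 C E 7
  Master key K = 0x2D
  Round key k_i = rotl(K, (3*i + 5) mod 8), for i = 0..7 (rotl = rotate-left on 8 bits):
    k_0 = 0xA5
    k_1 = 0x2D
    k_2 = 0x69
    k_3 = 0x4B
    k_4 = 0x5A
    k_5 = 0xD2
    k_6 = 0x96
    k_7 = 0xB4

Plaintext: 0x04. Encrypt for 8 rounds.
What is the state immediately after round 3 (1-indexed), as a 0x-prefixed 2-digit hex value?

s_0 = plaintext = 0x04
s_1 = Round(s_0, k_0) = 0x46
s_2 = Round(s_1, k_1) = 0x6B
s_3 = Round(s_2, k_2) = 0xB7
s_4 = Round(s_3, k_3) = 0x7B
s_5 = Round(s_4, k_4) = 0xB1
s_6 = Round(s_5, k_5) = 0x13
s_7 = Round(s_6, k_6) = 0x34
s_8 = Round(s_7, k_7) = 0x49

0xB7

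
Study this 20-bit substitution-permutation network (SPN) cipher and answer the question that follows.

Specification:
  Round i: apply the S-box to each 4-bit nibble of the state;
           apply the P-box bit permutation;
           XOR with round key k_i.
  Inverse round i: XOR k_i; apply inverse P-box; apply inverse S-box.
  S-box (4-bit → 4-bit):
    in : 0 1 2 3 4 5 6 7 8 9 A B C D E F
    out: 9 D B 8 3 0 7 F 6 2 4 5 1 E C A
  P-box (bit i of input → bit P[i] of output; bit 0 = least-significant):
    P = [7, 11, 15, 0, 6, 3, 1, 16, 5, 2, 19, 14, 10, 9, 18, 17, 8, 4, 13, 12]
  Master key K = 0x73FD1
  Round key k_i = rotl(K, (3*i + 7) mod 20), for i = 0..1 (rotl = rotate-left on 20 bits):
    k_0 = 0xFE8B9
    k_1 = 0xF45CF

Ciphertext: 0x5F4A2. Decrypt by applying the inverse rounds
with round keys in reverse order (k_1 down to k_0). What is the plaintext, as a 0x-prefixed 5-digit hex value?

0xF77B7

s_0 = ciphertext = 0x5F4A2
s_1 = InvRound(s_0, k_1) = 0x1364E
s_2 = InvRound(s_1, k_0) = 0xF77B7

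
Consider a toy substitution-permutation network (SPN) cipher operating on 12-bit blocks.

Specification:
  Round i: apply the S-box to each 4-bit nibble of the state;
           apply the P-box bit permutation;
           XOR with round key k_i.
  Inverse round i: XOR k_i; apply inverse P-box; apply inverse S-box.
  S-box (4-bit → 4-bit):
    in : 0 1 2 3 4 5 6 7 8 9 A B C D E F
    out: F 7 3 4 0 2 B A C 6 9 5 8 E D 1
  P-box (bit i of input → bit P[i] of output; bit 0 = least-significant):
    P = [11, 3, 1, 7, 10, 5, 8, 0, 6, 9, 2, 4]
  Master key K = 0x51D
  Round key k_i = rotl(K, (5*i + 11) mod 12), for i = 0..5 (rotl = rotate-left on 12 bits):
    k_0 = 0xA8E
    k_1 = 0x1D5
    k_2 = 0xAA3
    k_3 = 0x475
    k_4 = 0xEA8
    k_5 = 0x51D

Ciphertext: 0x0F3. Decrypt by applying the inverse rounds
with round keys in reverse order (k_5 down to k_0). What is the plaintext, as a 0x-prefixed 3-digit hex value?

0x312

s_0 = ciphertext = 0x0F3
s_1 = InvRound(s_0, k_5) = 0xB1D
s_2 = InvRound(s_1, k_4) = 0x80C
s_3 = InvRound(s_2, k_3) = 0xA62
s_4 = InvRound(s_3, k_2) = 0xFCC
s_5 = InvRound(s_4, k_1) = 0x7A2
s_6 = InvRound(s_5, k_0) = 0x312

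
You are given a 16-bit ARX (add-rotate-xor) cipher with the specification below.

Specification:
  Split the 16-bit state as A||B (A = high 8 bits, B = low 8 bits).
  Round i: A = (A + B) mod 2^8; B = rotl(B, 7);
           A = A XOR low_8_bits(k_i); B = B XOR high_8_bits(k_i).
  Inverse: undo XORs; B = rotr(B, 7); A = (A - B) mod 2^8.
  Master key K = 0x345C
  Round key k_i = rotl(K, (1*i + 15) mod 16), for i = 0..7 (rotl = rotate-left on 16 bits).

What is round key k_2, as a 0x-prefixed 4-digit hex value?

0x68B8

K = 0x345C
k_0 = rotl(K, (1*0+15) mod 16) = rotl(K, 15) = 0x1A2E
k_1 = rotl(K, (1*1+15) mod 16) = rotl(K, 0) = 0x345C
k_2 = rotl(K, (1*2+15) mod 16) = rotl(K, 1) = 0x68B8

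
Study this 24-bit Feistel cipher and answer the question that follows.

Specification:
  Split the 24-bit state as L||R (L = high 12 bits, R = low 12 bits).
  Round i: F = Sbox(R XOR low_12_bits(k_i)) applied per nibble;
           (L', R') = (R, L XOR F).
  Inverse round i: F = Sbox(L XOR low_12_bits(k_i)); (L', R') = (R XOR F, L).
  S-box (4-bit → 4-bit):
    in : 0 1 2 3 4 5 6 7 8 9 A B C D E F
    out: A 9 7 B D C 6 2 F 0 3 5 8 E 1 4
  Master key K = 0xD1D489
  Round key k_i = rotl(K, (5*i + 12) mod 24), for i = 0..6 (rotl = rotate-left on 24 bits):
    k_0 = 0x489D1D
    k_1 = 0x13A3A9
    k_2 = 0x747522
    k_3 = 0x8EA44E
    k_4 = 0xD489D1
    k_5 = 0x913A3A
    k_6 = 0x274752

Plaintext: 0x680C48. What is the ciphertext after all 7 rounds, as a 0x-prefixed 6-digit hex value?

0x7BDF31

s_0 = plaintext = 0x680C48
s_1 = Round(s_0, k_0) = 0xC48F4C
s_2 = Round(s_1, k_1) = 0xF4C454
s_3 = Round(s_2, k_2) = 0x45466A
s_4 = Round(s_3, k_3) = 0x66A329
s_5 = Round(s_4, k_4) = 0x329525
s_6 = Round(s_5, k_5) = 0x5257BD
s_7 = Round(s_6, k_6) = 0x7BDF31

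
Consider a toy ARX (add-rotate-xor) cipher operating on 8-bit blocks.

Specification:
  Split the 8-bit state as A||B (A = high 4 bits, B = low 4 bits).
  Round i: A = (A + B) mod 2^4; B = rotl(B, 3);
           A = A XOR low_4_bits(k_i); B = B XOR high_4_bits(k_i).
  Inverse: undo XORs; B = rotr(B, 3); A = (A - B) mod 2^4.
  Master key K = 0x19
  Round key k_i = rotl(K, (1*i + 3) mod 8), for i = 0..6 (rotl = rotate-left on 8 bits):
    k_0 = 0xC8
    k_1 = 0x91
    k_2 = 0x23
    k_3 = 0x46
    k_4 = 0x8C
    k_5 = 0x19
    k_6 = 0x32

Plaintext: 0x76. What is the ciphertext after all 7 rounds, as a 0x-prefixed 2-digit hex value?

s_0 = plaintext = 0x76
s_1 = Round(s_0, k_0) = 0x5F
s_2 = Round(s_1, k_1) = 0x56
s_3 = Round(s_2, k_2) = 0x81
s_4 = Round(s_3, k_3) = 0xFC
s_5 = Round(s_4, k_4) = 0x7E
s_6 = Round(s_5, k_5) = 0xC6
s_7 = Round(s_6, k_6) = 0x00

0x00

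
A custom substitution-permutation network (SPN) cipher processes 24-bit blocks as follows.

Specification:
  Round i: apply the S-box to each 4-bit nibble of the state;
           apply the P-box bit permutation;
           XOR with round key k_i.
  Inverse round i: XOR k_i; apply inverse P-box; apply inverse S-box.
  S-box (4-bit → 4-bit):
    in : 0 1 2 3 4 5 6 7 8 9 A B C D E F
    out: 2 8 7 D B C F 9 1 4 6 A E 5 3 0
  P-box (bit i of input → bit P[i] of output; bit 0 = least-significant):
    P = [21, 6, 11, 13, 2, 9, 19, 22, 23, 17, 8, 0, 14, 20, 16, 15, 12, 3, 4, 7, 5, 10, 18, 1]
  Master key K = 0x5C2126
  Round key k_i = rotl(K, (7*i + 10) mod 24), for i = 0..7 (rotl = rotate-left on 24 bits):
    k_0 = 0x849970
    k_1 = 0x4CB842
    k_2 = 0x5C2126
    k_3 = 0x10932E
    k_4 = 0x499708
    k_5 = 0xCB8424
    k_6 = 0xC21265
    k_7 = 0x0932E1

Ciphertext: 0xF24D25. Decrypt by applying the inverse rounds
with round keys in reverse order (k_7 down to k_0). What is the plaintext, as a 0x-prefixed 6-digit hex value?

0x1E284E

s_0 = ciphertext = 0xF24D25
s_1 = InvRound(s_0, k_7) = 0x072266
s_2 = InvRound(s_1, k_6) = 0x589711
s_3 = InvRound(s_2, k_5) = 0x8DA6EF
s_4 = InvRound(s_3, k_4) = 0x37F37B
s_5 = InvRound(s_4, k_3) = 0x99DB84
s_6 = InvRound(s_5, k_2) = 0x3738B5
s_7 = InvRound(s_6, k_1) = 0x75CB3E
s_8 = InvRound(s_7, k_0) = 0x1E284E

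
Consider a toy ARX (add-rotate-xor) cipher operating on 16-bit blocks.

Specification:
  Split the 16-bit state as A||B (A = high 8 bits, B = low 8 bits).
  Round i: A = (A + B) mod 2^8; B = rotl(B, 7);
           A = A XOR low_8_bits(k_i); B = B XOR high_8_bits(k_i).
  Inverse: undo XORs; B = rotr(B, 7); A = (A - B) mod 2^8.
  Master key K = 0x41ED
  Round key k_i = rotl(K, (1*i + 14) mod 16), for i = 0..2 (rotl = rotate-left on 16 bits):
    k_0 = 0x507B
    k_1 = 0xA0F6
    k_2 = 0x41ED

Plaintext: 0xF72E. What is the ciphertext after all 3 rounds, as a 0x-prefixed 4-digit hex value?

s_0 = plaintext = 0xF72E
s_1 = Round(s_0, k_0) = 0x5E47
s_2 = Round(s_1, k_1) = 0x5303
s_3 = Round(s_2, k_2) = 0xBBC0

0xBBC0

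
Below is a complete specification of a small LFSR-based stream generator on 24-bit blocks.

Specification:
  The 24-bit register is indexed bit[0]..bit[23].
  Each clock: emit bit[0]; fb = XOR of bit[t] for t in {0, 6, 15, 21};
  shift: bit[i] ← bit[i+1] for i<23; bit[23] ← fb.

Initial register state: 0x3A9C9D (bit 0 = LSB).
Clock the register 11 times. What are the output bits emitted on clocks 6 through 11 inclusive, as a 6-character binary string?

001001

reg_0 = 0x3A9C9D
clock 1: out=1, reg = 0x9D4E4E
clock 2: out=0, reg = 0xCEA727
clock 3: out=1, reg = 0x675393
clock 4: out=1, reg = 0x33A9C9
clock 5: out=1, reg = 0x19D4E4
clock 6: out=0, reg = 0x0CEA72
clock 7: out=0, reg = 0x067539
clock 8: out=1, reg = 0x833A9C
clock 9: out=0, reg = 0x419D4E
clock 10: out=0, reg = 0x20CEA7
clock 11: out=1, reg = 0x906753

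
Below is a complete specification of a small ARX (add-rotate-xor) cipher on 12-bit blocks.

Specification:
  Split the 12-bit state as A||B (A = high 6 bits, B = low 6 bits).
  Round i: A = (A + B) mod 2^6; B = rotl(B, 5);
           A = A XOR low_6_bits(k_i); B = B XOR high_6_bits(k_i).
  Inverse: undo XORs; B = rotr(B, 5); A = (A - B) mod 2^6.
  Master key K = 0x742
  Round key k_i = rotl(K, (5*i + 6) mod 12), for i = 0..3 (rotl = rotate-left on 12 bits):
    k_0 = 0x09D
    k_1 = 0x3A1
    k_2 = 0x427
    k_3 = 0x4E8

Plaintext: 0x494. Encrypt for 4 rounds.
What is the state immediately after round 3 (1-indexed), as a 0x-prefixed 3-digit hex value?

s_0 = plaintext = 0x494
s_1 = Round(s_0, k_0) = 0xEC8
s_2 = Round(s_1, k_1) = 0x88A
s_3 = Round(s_2, k_2) = 0x2D5
s_4 = Round(s_3, k_3) = 0x239

0x2D5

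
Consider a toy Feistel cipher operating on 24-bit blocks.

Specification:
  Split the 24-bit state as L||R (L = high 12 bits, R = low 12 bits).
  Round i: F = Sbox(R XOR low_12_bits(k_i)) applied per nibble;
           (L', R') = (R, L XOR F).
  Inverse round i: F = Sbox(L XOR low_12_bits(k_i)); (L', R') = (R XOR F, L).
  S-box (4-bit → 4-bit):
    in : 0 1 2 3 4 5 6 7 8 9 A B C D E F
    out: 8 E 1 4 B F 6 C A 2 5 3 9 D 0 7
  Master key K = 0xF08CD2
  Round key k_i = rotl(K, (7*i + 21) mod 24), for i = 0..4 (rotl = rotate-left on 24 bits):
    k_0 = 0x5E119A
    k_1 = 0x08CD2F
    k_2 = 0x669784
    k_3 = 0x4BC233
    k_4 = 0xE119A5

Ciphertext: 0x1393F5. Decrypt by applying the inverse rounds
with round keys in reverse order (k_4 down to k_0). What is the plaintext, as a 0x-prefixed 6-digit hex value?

s_0 = ciphertext = 0x1393F5
s_1 = InvRound(s_0, k_4) = 0x9DC139
s_2 = InvRound(s_1, k_3) = 0x23E9DC
s_3 = InvRound(s_2, k_2) = 0x6E923E
s_4 = InvRound(s_3, k_1) = 0x1A86E9
s_5 = InvRound(s_4, k_0) = 0xEA81A8

0xEA81A8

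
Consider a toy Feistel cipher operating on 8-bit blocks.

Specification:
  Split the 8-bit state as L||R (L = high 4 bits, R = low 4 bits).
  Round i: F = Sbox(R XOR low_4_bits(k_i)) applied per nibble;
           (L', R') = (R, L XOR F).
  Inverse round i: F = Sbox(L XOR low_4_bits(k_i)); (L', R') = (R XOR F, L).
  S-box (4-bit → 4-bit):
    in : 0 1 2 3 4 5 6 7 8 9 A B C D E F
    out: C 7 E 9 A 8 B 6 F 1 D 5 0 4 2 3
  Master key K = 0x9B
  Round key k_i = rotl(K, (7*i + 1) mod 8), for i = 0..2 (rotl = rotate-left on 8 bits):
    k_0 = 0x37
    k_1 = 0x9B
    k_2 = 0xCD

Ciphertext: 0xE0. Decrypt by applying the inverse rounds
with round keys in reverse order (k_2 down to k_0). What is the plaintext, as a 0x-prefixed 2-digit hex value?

0xF0

s_0 = ciphertext = 0xE0
s_1 = InvRound(s_0, k_2) = 0x9E
s_2 = InvRound(s_1, k_1) = 0x09
s_3 = InvRound(s_2, k_0) = 0xF0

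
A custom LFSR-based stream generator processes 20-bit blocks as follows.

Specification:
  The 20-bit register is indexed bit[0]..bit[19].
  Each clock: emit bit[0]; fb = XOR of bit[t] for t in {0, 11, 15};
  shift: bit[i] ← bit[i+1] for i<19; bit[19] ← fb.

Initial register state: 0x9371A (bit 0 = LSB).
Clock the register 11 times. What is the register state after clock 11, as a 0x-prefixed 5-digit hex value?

reg_0 = 0x9371A
clock 1: out=0, reg = 0x49B8D
clock 2: out=1, reg = 0xA4DC6
clock 3: out=0, reg = 0xD26E3
clock 4: out=1, reg = 0xE9371
clock 5: out=1, reg = 0x749B8
clock 6: out=0, reg = 0xBA4DC
clock 7: out=0, reg = 0xDD26E
clock 8: out=0, reg = 0xEE937
clock 9: out=1, reg = 0xF749B
clock 10: out=1, reg = 0xFBA4D
clock 11: out=1, reg = 0xFDD26

0xFDD26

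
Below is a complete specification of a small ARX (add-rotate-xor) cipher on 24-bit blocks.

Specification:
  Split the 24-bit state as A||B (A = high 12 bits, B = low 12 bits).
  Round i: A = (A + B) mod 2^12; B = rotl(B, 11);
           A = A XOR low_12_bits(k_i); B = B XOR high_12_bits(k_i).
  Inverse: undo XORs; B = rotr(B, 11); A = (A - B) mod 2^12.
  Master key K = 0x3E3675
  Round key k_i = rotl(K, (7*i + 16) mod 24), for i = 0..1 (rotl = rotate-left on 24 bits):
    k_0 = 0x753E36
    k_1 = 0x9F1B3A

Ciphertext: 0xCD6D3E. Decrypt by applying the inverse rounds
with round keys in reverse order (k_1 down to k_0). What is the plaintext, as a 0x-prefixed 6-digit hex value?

s_0 = ciphertext = 0xCD6D3E
s_1 = InvRound(s_0, k_1) = 0xE4E99E
s_2 = InvRound(s_1, k_0) = 0x2DDD9B

0x2DDD9B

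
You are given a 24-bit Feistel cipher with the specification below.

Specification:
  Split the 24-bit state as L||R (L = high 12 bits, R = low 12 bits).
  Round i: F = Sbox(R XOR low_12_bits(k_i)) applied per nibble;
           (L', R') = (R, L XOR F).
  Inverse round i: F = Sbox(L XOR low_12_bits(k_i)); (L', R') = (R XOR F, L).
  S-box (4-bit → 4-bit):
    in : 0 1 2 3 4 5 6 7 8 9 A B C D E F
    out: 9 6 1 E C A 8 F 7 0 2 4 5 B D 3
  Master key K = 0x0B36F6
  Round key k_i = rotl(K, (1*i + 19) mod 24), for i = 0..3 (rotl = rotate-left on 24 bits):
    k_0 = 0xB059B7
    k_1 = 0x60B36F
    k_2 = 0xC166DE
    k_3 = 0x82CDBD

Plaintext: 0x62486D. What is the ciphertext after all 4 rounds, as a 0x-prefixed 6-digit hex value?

0x9E8AF7

s_0 = plaintext = 0x62486D
s_1 = Round(s_0, k_0) = 0x86D096
s_2 = Round(s_1, k_1) = 0x09665D
s_3 = Round(s_2, k_2) = 0x65D9E8
s_4 = Round(s_3, k_3) = 0x9E8AF7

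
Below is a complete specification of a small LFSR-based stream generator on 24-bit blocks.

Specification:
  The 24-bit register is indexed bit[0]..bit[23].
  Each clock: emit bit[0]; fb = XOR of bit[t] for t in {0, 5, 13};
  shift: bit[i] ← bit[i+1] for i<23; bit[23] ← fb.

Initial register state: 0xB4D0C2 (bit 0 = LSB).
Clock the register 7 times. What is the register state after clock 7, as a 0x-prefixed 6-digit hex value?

0xC569A1

reg_0 = 0xB4D0C2
clock 1: out=0, reg = 0x5A6861
clock 2: out=1, reg = 0xAD3430
clock 3: out=0, reg = 0x569A18
clock 4: out=0, reg = 0x2B4D0C
clock 5: out=0, reg = 0x15A686
clock 6: out=0, reg = 0x8AD343
clock 7: out=1, reg = 0xC569A1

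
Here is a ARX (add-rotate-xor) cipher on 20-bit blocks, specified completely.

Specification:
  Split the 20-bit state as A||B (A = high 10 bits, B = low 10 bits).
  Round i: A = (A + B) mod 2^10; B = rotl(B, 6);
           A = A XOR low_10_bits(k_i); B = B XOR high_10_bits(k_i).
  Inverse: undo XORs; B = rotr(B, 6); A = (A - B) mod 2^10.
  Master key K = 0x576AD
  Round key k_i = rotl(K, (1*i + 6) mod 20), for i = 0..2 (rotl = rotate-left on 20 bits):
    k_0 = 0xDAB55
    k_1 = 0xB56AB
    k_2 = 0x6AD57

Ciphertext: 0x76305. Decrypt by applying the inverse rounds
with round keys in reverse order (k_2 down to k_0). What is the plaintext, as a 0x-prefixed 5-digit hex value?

s_0 = ciphertext = 0x76305
s_1 = InvRound(s_0, k_2) = 0x696EA
s_2 = InvRound(s_1, k_1) = 0xC7BF0
s_3 = InvRound(s_2, k_0) = 0xAA5A2

0xAA5A2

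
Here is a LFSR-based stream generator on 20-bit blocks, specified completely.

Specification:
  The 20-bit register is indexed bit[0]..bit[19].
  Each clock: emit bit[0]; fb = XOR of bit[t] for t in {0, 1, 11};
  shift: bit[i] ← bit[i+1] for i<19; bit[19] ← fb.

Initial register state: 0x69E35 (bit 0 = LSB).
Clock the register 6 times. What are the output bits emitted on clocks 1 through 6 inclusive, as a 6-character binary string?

reg_0 = 0x69E35
clock 1: out=1, reg = 0x34F1A
clock 2: out=0, reg = 0x1A78D
clock 3: out=1, reg = 0x8D3C6
clock 4: out=0, reg = 0xC69E3
clock 5: out=1, reg = 0xE34F1
clock 6: out=1, reg = 0xF1A78

101011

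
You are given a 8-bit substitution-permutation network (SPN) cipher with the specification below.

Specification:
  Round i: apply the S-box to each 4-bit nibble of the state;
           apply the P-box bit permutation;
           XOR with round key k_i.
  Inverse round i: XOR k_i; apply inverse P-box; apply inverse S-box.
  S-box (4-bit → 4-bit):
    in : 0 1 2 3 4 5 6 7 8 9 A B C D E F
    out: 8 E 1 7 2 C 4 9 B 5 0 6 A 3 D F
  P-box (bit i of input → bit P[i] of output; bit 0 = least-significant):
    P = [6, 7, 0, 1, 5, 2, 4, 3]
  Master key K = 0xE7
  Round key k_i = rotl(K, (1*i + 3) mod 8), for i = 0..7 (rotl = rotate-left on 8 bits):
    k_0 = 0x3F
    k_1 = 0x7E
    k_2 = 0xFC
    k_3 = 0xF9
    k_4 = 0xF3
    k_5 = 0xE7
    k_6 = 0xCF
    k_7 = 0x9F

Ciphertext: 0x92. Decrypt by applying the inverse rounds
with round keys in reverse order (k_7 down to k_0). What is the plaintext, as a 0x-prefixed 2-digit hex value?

s_0 = ciphertext = 0x92
s_1 = InvRound(s_0, k_7) = 0xC6
s_2 = InvRound(s_1, k_6) = 0x06
s_3 = InvRound(s_2, k_5) = 0x23
s_4 = InvRound(s_3, k_4) = 0x6D
s_5 = InvRound(s_4, k_3) = 0xB4
s_6 = InvRound(s_5, k_2) = 0x02
s_7 = InvRound(s_6, k_1) = 0xF2
s_8 = InvRound(s_7, k_0) = 0xC3

0xC3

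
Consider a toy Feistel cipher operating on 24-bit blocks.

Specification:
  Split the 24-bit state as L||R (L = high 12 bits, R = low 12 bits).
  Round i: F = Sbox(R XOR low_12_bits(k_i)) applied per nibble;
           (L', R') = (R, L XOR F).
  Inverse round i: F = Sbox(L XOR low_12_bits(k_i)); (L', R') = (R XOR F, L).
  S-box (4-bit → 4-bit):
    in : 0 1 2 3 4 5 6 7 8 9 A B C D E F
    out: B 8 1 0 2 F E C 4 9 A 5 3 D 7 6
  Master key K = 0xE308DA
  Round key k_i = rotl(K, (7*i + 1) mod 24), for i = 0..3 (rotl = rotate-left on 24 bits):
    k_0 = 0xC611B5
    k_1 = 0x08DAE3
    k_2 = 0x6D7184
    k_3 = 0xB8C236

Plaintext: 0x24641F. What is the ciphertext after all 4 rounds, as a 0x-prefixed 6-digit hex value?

0x4F1695

s_0 = plaintext = 0x24641F
s_1 = Round(s_0, k_0) = 0x41FDEC
s_2 = Round(s_1, k_1) = 0xDEC8A9
s_3 = Round(s_2, k_2) = 0x8A94F1
s_4 = Round(s_3, k_3) = 0x4F1695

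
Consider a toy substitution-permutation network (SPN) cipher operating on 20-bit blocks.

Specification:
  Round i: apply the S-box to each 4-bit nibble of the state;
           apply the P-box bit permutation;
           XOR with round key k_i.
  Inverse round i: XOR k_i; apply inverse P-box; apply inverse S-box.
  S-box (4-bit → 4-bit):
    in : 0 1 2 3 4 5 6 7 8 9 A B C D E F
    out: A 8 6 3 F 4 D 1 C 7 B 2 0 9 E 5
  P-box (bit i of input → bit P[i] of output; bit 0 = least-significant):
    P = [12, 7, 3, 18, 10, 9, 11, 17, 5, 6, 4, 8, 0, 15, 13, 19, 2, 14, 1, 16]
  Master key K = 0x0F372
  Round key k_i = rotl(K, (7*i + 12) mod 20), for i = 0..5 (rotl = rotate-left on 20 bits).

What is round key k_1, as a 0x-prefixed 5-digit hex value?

0x079B9

K = 0x0F372
k_0 = rotl(K, (7*0+12) mod 20) = rotl(K, 12) = 0x720F3
k_1 = rotl(K, (7*1+12) mod 20) = rotl(K, 19) = 0x079B9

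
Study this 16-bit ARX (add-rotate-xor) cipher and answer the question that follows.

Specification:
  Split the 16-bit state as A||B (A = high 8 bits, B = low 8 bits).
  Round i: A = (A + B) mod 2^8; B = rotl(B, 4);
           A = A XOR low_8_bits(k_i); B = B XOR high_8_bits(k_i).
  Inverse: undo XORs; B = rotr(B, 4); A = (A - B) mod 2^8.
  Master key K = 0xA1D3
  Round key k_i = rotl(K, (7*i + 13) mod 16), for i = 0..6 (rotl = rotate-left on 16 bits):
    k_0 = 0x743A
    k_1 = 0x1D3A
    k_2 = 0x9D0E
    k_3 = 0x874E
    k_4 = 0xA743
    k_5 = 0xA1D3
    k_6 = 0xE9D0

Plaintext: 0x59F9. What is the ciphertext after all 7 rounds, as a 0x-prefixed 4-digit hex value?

0x228B

s_0 = plaintext = 0x59F9
s_1 = Round(s_0, k_0) = 0x68EB
s_2 = Round(s_1, k_1) = 0x69A3
s_3 = Round(s_2, k_2) = 0x02A7
s_4 = Round(s_3, k_3) = 0xE7FD
s_5 = Round(s_4, k_4) = 0xA778
s_6 = Round(s_5, k_5) = 0xCC26
s_7 = Round(s_6, k_6) = 0x228B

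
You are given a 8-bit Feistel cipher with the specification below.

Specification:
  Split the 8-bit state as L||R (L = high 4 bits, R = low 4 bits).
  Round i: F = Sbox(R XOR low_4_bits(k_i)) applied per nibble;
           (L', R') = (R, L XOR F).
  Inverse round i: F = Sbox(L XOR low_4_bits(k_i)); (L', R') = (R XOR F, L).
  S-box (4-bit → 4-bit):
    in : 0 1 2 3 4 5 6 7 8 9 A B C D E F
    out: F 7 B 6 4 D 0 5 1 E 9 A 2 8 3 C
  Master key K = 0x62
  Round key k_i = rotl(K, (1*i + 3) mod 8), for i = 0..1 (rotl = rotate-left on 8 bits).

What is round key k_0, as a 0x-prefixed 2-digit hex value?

0x13

K = 0x62
k_0 = rotl(K, (1*0+3) mod 8) = rotl(K, 3) = 0x13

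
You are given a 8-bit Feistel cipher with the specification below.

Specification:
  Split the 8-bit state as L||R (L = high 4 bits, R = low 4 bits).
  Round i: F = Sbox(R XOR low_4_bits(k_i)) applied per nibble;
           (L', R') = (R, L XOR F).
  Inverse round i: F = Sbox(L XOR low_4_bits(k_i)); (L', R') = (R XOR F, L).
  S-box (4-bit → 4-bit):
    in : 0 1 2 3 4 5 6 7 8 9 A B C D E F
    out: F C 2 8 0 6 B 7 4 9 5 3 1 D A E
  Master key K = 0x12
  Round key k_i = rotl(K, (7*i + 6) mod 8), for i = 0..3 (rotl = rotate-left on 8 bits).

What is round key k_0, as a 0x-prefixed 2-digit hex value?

K = 0x12
k_0 = rotl(K, (7*0+6) mod 8) = rotl(K, 6) = 0x84

0x84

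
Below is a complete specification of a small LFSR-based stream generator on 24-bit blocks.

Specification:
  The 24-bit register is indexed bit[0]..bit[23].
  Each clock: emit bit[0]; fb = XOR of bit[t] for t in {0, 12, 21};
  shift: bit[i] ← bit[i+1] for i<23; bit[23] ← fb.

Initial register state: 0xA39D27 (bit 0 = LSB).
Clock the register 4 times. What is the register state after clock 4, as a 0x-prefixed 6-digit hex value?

0x3A39D2

reg_0 = 0xA39D27
clock 1: out=1, reg = 0xD1CE93
clock 2: out=1, reg = 0xE8E749
clock 3: out=1, reg = 0x7473A4
clock 4: out=0, reg = 0x3A39D2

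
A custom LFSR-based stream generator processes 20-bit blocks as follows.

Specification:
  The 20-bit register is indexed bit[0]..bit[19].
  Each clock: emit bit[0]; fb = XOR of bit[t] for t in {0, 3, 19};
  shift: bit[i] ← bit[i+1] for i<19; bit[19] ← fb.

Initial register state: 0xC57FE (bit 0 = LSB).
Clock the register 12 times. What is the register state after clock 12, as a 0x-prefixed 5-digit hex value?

reg_0 = 0xC57FE
clock 1: out=0, reg = 0x62BFF
clock 2: out=1, reg = 0x315FF
clock 3: out=1, reg = 0x18AFF
clock 4: out=1, reg = 0x0C57F
clock 5: out=1, reg = 0x062BF
clock 6: out=1, reg = 0x0315F
clock 7: out=1, reg = 0x018AF
clock 8: out=1, reg = 0x00C57
clock 9: out=1, reg = 0x8062B
clock 10: out=1, reg = 0xC0315
clock 11: out=1, reg = 0x6018A
clock 12: out=0, reg = 0xB00C5

0xB00C5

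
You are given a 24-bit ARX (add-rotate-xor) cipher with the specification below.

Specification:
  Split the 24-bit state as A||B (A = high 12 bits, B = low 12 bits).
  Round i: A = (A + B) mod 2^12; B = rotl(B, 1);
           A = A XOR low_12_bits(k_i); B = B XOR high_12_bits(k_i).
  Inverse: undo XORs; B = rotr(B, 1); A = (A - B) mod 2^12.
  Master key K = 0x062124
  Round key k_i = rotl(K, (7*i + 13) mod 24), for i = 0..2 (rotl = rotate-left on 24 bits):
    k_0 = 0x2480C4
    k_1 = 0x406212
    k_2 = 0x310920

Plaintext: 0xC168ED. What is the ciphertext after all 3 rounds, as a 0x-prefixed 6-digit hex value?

s_0 = plaintext = 0xC168ED
s_1 = Round(s_0, k_0) = 0x5C7393
s_2 = Round(s_1, k_1) = 0xB48320
s_3 = Round(s_2, k_2) = 0x748550

0x748550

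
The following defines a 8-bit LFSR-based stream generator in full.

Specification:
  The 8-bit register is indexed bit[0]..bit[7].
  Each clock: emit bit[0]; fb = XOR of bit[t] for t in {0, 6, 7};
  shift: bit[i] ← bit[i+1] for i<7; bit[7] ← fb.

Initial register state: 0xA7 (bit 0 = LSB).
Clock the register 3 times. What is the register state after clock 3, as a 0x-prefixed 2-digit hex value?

0x94

reg_0 = 0xA7
clock 1: out=1, reg = 0x53
clock 2: out=1, reg = 0x29
clock 3: out=1, reg = 0x94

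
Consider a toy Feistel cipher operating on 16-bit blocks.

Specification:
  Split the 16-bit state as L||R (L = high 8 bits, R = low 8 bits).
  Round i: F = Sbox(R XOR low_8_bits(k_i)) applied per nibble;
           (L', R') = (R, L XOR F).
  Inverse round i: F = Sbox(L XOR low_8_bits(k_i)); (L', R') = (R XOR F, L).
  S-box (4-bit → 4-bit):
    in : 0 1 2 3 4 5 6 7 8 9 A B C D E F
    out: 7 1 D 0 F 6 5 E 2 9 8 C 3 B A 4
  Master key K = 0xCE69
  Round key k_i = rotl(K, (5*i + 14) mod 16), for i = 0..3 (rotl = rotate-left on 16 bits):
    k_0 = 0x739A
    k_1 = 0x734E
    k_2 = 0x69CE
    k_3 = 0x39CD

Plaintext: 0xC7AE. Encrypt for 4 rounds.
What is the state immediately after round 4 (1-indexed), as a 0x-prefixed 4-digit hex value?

0x3ECB

s_0 = plaintext = 0xC7AE
s_1 = Round(s_0, k_0) = 0xAEC8
s_2 = Round(s_1, k_1) = 0xC88B
s_3 = Round(s_2, k_2) = 0x8B3E
s_4 = Round(s_3, k_3) = 0x3ECB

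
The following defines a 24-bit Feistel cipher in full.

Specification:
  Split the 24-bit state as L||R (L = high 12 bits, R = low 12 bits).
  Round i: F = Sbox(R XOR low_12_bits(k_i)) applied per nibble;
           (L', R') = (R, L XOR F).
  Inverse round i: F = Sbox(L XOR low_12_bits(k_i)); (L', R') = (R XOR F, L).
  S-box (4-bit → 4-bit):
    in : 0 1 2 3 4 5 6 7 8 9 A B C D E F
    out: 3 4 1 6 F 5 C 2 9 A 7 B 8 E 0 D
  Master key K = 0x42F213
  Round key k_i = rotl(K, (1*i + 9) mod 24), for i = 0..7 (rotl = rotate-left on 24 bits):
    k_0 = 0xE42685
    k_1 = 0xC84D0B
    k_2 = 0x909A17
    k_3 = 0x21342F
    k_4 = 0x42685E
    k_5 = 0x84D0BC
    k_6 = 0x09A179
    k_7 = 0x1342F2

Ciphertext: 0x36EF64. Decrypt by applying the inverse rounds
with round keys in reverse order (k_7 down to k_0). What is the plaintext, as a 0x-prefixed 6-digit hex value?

0x070B85

s_0 = ciphertext = 0x36EF64
s_1 = InvRound(s_0, k_7) = 0xBCC36E
s_2 = InvRound(s_1, k_6) = 0x4DBBCC
s_3 = InvRound(s_2, k_5) = 0x40E4DB
s_4 = InvRound(s_3, k_4) = 0xC8840E
s_5 = InvRound(s_4, k_3) = 0xD7CC88
s_6 = InvRound(s_5, k_2) = 0xE43D7C
s_7 = InvRound(s_6, k_1) = 0xB85E43
s_8 = InvRound(s_7, k_0) = 0x070B85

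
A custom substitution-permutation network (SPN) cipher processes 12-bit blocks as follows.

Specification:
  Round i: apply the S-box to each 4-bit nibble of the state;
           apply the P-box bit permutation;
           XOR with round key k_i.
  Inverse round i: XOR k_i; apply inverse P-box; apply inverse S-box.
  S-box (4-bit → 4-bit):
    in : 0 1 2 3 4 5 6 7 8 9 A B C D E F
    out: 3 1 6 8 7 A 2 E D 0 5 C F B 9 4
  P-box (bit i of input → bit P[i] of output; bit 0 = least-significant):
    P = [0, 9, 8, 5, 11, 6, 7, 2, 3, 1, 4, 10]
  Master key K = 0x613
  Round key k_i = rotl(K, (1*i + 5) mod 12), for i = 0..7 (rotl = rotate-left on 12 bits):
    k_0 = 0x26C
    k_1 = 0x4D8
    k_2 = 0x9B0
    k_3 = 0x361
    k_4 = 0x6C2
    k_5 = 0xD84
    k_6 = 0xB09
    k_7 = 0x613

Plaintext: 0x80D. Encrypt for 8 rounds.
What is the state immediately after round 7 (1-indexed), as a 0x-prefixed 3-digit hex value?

0x5A3

s_0 = plaintext = 0x80D
s_1 = Round(s_0, k_0) = 0xC15
s_2 = Round(s_1, k_1) = 0xAE2
s_3 = Round(s_2, k_2) = 0x2AC
s_4 = Round(s_3, k_3) = 0x8D2
s_5 = Round(s_4, k_4) = 0x99E
s_6 = Round(s_5, k_5) = 0xDA5
s_7 = Round(s_6, k_6) = 0x5A3
s_8 = Round(s_7, k_7) = 0xAB1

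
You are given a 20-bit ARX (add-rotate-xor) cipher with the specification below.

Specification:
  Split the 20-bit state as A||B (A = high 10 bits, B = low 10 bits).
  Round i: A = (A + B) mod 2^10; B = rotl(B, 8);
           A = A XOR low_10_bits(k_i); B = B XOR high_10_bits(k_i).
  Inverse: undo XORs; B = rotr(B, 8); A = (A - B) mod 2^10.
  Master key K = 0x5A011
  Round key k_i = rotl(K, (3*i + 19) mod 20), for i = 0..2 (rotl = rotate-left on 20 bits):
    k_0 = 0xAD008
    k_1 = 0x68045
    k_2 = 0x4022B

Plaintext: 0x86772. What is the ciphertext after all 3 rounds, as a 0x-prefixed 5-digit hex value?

0x50F6E

s_0 = plaintext = 0x86772
s_1 = Round(s_0, k_0) = 0x60C68
s_2 = Round(s_1, k_1) = 0x6B9BA
s_3 = Round(s_2, k_2) = 0x50F6E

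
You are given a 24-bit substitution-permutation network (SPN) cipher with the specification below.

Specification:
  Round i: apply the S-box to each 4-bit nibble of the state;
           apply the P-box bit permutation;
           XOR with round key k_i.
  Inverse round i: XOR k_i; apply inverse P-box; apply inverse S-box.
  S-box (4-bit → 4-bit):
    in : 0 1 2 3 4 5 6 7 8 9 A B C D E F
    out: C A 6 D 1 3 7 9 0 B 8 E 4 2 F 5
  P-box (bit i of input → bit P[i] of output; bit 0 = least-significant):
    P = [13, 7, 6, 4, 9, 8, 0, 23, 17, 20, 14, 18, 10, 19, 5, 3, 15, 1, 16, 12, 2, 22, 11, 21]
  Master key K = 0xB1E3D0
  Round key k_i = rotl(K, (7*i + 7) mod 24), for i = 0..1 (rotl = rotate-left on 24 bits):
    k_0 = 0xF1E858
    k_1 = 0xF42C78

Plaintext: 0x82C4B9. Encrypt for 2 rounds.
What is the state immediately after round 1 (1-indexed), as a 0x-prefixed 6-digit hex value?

0x72C9EB

s_0 = plaintext = 0x82C4B9
s_1 = Round(s_0, k_0) = 0x72C9EB
s_2 = Round(s_1, k_1) = 0x432F8F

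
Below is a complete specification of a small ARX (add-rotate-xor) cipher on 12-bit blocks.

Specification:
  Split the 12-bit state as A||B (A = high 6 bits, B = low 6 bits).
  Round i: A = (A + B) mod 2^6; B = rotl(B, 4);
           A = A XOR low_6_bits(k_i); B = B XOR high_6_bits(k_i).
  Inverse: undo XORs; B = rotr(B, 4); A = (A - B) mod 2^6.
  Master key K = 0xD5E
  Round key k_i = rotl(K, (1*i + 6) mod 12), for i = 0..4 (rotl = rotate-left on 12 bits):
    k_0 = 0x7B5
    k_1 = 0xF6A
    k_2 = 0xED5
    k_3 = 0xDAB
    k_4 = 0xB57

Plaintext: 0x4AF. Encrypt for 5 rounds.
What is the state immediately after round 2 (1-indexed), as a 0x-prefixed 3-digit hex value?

s_0 = plaintext = 0x4AF
s_1 = Round(s_0, k_0) = 0xD25
s_2 = Round(s_1, k_1) = 0xCE4
s_3 = Round(s_2, k_2) = 0x0B2
s_4 = Round(s_3, k_3) = 0x7DA
s_5 = Round(s_4, k_4) = 0xB8B

0xCE4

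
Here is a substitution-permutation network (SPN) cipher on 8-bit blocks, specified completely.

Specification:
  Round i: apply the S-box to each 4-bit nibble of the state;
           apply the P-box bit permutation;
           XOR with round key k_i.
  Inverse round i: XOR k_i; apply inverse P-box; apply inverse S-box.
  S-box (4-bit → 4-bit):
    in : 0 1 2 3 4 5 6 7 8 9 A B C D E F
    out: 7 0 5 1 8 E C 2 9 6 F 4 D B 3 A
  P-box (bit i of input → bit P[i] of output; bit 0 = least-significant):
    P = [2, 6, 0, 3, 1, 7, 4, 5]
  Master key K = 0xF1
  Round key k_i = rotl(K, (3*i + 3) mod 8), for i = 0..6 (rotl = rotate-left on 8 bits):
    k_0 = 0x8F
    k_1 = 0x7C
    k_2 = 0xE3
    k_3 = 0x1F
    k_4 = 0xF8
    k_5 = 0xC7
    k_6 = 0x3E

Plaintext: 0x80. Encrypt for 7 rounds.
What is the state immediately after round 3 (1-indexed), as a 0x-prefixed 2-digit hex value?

0x46

s_0 = plaintext = 0x80
s_1 = Round(s_0, k_0) = 0xE8
s_2 = Round(s_1, k_1) = 0xF2
s_3 = Round(s_2, k_2) = 0x46
s_4 = Round(s_3, k_3) = 0x36
s_5 = Round(s_4, k_4) = 0xF3
s_6 = Round(s_5, k_5) = 0x63
s_7 = Round(s_6, k_6) = 0x0A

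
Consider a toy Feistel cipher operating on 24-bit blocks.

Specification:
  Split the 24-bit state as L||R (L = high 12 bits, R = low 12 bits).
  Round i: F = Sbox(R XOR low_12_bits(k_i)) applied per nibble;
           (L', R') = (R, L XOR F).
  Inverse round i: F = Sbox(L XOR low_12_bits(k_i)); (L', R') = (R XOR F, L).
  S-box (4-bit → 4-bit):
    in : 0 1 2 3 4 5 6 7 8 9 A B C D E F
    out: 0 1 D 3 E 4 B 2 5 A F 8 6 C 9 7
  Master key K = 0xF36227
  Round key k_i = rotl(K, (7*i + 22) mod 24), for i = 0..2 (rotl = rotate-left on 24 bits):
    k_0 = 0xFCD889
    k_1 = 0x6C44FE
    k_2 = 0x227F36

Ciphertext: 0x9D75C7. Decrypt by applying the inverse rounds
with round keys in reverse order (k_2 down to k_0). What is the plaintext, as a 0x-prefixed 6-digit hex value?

s_0 = ciphertext = 0x9D75C7
s_1 = InvRound(s_0, k_2) = 0xE569D7
s_2 = InvRound(s_1, k_1) = 0x622E56
s_3 = InvRound(s_2, k_0) = 0x7AE622

0x7AE622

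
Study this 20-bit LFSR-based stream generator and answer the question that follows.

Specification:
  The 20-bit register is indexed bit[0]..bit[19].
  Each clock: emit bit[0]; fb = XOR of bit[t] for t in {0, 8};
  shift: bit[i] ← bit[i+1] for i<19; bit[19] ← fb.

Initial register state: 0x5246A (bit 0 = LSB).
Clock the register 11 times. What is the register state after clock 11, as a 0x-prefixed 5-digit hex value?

0x29CA4

reg_0 = 0x5246A
clock 1: out=0, reg = 0x29235
clock 2: out=1, reg = 0x9491A
clock 3: out=0, reg = 0xCA48D
clock 4: out=1, reg = 0xE5246
clock 5: out=0, reg = 0x72923
clock 6: out=1, reg = 0x39491
clock 7: out=1, reg = 0x9CA48
clock 8: out=0, reg = 0x4E524
clock 9: out=0, reg = 0xA7292
clock 10: out=0, reg = 0x53949
clock 11: out=1, reg = 0x29CA4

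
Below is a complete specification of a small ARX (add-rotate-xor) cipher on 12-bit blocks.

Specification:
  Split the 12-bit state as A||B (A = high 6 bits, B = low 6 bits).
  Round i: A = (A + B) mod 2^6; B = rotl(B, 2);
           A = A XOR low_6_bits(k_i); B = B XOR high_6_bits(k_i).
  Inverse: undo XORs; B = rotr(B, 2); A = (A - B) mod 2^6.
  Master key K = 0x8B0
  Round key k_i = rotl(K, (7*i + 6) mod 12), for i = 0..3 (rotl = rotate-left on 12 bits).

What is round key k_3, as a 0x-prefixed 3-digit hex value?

0x584

K = 0x8B0
k_0 = rotl(K, (7*0+6) mod 12) = rotl(K, 6) = 0xC22
k_1 = rotl(K, (7*1+6) mod 12) = rotl(K, 1) = 0x161
k_2 = rotl(K, (7*2+6) mod 12) = rotl(K, 8) = 0x08B
k_3 = rotl(K, (7*3+6) mod 12) = rotl(K, 3) = 0x584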